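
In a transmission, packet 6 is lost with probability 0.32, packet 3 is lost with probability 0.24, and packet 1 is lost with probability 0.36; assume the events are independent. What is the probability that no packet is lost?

P(none) = (1 − 0.32) × (1 − 0.24) × (1 − 0.36) = 0.68 × 0.76 × 0.64 = 0.330752

0.330752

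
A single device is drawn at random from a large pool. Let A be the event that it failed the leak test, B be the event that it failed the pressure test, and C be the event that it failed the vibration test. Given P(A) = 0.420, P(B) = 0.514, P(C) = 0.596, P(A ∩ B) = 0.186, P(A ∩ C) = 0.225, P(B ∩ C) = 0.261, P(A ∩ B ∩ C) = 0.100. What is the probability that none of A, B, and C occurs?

0.042

P(A ∪ B ∪ C) = 0.420 + 0.514 + 0.596 − 0.186 − 0.225 − 0.261 + 0.100 = 0.958
P(none) = 1 − 0.958 = 0.042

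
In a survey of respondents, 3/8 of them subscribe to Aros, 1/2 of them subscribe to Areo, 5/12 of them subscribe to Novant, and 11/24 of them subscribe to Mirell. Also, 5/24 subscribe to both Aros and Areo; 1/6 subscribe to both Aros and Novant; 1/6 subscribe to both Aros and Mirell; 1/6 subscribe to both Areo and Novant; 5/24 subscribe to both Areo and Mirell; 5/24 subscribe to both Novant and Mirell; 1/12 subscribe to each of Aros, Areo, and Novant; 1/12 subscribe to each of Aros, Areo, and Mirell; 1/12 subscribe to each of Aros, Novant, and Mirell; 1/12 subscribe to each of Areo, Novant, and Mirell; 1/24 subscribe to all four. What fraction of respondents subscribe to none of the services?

Inclusion–exclusion gives
P(≥1) = 3/8 + 1/2 + 5/12 + 11/24 − 5/24 − 1/6 − 1/6 − 1/6 − 5/24 − 5/24 + 1/12 + 1/12 + 1/12 + 1/12 − 1/24 = 11/12
P(none) = 1 − 11/12 = 1/12

1/12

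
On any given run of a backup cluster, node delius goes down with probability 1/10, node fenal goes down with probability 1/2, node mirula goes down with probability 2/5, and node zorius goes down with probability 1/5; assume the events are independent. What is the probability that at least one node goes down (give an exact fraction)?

98/125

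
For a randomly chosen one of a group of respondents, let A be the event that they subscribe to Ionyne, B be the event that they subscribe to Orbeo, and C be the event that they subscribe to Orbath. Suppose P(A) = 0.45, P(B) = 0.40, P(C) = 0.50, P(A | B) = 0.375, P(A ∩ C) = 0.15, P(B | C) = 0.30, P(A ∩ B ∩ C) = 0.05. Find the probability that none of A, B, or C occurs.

P(A ∩ B) = P(B)·P(A|B) = 0.40 × 0.375 = 0.15
P(B ∩ C) = P(C)·P(B|C) = 0.50 × 0.30 = 0.15
P(A ∪ B ∪ C) = 0.45 + 0.40 + 0.50 − 0.15 − 0.15 − 0.15 + 0.05 = 0.95
P(none) = 1 − 0.95 = 0.05

0.05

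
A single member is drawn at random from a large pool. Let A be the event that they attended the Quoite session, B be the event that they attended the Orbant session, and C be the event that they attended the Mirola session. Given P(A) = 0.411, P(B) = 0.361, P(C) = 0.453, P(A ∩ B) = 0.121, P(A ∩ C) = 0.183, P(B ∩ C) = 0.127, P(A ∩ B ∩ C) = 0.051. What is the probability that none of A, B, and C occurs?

0.155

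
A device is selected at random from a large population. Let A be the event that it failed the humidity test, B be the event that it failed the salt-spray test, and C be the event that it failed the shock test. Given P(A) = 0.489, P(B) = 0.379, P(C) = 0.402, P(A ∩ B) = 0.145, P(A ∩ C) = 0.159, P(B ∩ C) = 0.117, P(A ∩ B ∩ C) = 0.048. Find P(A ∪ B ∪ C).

Using inclusion–exclusion:
P(A ∪ B ∪ C) = 0.489 + 0.379 + 0.402 − 0.145 − 0.159 − 0.117 + 0.048 = 0.897

0.897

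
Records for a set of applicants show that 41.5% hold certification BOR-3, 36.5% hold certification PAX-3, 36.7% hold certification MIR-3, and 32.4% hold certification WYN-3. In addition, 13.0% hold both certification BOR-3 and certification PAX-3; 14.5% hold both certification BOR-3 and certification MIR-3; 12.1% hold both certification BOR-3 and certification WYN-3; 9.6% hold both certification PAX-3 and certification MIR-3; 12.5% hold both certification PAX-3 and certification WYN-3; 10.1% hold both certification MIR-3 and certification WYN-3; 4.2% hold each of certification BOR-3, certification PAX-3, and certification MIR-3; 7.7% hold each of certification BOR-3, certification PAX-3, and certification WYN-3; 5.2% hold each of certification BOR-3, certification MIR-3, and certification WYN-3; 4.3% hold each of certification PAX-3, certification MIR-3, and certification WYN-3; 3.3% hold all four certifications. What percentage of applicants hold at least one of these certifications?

93.4%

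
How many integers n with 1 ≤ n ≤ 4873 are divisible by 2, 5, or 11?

floor(4873/2) + floor(4873/5) + floor(4873/11) − floor(4873/10) − floor(4873/22) − floor(4873/55) + floor(4873/110) = 2436 + 974 + 443 − 487 − 221 − 88 + 44 = 3101

3101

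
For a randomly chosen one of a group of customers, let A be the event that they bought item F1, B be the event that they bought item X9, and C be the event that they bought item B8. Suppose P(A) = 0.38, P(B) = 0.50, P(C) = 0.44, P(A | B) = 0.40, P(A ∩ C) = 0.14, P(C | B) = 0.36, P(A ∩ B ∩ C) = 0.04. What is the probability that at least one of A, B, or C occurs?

0.84

P(A ∩ B) = P(B)·P(A|B) = 0.50 × 0.40 = 0.20
P(B ∩ C) = P(B)·P(C|B) = 0.50 × 0.36 = 0.18
P(A ∪ B ∪ C) = 0.38 + 0.50 + 0.44 − 0.20 − 0.14 − 0.18 + 0.04 = 0.84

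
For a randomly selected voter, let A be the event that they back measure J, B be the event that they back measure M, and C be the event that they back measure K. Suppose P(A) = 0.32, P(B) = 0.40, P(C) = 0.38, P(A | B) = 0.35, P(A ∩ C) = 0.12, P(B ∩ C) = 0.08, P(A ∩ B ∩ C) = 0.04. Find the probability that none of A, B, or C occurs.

P(A ∩ B) = P(B)·P(A|B) = 0.40 × 0.35 = 0.14
P(A ∪ B ∪ C) = 0.32 + 0.40 + 0.38 − 0.14 − 0.12 − 0.08 + 0.04 = 0.80
P(none) = 1 − 0.80 = 0.20

0.20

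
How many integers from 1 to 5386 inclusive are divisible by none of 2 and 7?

2308

⌊5386/2⌋ + ⌊5386/7⌋ − ⌊5386/14⌋ = 2693 + 769 − 384 = 3078
5386 − 3078 = 2308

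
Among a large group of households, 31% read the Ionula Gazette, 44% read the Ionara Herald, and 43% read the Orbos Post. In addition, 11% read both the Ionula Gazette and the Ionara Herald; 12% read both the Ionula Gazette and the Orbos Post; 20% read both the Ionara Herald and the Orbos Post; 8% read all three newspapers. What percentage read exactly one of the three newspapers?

By inclusion–exclusion (exactly-one form):
P(exactly one) = 31 + 44 + 43 − 2·11 − 2·12 − 2·20 + 3·8 = 56%

56%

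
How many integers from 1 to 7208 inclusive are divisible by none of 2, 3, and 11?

2184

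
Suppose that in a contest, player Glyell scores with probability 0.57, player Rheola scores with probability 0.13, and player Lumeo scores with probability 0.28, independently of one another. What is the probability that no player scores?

0.269352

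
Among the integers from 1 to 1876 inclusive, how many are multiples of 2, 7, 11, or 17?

Inclusion–exclusion gives
floor(1876/2) + floor(1876/7) + floor(1876/11) + floor(1876/17) − floor(1876/14) − floor(1876/22) − floor(1876/34) − floor(1876/77) − floor(1876/119) − floor(1876/187) + floor(1876/154) + floor(1876/238) + floor(1876/374) + floor(1876/1309) − floor(1876/2618) = 938 + 268 + 170 + 110 − 134 − 85 − 55 − 24 − 15 − 10 + 12 + 7 + 5 + 1 − 0 = 1188

1188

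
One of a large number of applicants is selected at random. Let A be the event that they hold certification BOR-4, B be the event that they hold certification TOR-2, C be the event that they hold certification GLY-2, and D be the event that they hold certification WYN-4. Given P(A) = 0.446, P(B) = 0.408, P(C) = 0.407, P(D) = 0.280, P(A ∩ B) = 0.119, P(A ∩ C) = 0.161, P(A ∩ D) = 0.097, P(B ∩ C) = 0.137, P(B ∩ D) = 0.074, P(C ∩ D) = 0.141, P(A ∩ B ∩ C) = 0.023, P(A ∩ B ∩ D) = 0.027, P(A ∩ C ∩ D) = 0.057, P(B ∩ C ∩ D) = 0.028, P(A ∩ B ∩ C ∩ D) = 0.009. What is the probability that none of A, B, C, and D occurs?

0.062

Inclusion–exclusion gives
P(A ∪ B ∪ C ∪ D) = 0.446 + 0.408 + 0.407 + 0.280 − 0.119 − 0.161 − 0.097 − 0.137 − 0.074 − 0.141 + 0.023 + 0.027 + 0.057 + 0.028 − 0.009 = 0.938
P(none) = 1 − 0.938 = 0.062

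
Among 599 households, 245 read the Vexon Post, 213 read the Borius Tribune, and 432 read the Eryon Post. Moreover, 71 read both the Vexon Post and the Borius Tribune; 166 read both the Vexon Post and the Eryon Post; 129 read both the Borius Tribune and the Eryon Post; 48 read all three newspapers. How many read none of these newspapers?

Using inclusion–exclusion:
|union| = 245 + 213 + 432 − 71 − 166 − 129 + 48 = 572
None: 599 − 572 = 27

27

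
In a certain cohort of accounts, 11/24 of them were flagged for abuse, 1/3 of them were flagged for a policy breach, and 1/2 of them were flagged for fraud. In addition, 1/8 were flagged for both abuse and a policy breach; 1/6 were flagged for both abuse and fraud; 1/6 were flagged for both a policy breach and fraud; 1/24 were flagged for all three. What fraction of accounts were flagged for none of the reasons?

1/8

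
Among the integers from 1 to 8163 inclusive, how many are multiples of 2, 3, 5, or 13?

6153

By inclusion–exclusion:
floor(8163/2) + floor(8163/3) + floor(8163/5) + floor(8163/13) − floor(8163/6) − floor(8163/10) − floor(8163/26) − floor(8163/15) − floor(8163/39) − floor(8163/65) + floor(8163/30) + floor(8163/78) + floor(8163/130) + floor(8163/195) − floor(8163/390) = 4081 + 2721 + 1632 + 627 − 1360 − 816 − 313 − 544 − 209 − 125 + 272 + 104 + 62 + 41 − 20 = 6153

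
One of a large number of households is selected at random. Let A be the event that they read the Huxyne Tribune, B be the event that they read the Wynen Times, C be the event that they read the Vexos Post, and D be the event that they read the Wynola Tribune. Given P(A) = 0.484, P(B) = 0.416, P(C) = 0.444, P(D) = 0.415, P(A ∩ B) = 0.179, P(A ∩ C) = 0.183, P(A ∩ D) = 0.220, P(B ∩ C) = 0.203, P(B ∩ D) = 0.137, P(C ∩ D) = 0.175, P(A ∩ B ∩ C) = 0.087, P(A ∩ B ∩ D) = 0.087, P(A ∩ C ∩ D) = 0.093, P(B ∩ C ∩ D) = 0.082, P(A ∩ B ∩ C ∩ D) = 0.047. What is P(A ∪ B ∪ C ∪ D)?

Inclusion–exclusion gives
P(A ∪ B ∪ C ∪ D) = 0.484 + 0.416 + 0.444 + 0.415 − 0.179 − 0.183 − 0.220 − 0.203 − 0.137 − 0.175 + 0.087 + 0.087 + 0.093 + 0.082 − 0.047 = 0.964

0.964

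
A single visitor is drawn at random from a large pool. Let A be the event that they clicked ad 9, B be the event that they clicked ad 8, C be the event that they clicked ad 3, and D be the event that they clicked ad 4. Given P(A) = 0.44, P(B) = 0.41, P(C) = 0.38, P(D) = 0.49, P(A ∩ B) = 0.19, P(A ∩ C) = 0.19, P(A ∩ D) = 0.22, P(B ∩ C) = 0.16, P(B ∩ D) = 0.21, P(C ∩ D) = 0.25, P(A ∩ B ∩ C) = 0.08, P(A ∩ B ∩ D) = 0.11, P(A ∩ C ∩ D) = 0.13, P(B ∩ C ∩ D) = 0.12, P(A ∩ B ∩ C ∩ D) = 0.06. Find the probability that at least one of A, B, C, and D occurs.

0.88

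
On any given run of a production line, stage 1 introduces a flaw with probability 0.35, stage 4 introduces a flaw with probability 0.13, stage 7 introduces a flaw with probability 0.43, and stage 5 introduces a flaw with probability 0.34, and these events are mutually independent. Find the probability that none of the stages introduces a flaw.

0.2127411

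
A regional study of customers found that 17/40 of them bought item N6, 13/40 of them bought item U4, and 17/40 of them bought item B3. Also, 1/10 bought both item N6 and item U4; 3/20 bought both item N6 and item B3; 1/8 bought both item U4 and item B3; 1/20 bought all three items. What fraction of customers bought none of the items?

3/20

By inclusion-exclusion,
P(≥1) = 17/40 + 13/40 + 17/40 − 1/10 − 3/20 − 1/8 + 1/20 = 17/20
P(none) = 1 − 17/20 = 3/20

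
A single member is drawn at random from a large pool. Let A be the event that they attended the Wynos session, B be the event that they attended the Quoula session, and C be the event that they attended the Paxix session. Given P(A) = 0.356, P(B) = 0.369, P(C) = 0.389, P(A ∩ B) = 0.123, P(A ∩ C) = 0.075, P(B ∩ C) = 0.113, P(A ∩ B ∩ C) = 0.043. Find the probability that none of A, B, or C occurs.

Inclusion–exclusion gives
P(A ∪ B ∪ C) = 0.356 + 0.369 + 0.389 − 0.123 − 0.075 − 0.113 + 0.043 = 0.846
P(none) = 1 − 0.846 = 0.154

0.154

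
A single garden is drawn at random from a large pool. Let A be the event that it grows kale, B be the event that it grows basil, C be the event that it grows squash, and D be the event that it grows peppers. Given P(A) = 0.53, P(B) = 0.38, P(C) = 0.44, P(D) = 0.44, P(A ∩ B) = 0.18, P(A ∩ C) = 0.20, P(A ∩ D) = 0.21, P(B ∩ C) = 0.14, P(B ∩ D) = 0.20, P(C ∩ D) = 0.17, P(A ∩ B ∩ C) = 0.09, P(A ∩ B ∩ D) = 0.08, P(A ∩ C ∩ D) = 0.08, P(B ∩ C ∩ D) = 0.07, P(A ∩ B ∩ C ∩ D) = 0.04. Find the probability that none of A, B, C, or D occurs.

0.03

P(A ∪ B ∪ C ∪ D) = 0.53 + 0.38 + 0.44 + 0.44 − 0.18 − 0.20 − 0.21 − 0.14 − 0.20 − 0.17 + 0.09 + 0.08 + 0.08 + 0.07 − 0.04 = 0.97
P(none) = 1 − 0.97 = 0.03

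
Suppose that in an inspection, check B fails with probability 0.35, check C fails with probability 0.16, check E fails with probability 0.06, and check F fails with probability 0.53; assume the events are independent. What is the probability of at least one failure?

0.7587772

P(none) = (1 − 0.35) × (1 − 0.16) × (1 − 0.06) × (1 − 0.53) = 0.65 × 0.84 × 0.94 × 0.47 = 0.2412228
P(at least one) = 1 − 0.2412228 = 0.7587772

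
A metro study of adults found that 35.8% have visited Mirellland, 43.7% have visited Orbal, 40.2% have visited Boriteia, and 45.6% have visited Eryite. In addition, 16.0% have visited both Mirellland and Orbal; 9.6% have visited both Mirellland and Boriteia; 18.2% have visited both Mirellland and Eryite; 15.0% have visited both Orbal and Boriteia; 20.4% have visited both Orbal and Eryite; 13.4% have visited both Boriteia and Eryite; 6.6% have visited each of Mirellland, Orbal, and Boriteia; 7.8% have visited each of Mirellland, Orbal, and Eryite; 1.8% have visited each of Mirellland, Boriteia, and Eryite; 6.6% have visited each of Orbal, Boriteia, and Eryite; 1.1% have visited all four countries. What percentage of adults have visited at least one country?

94.4%

Inclusion–exclusion gives
P(union) = 35.8 + 43.7 + 40.2 + 45.6 − 16.0 − 9.6 − 18.2 − 15.0 − 20.4 − 13.4 + 6.6 + 7.8 + 1.8 + 6.6 − 1.1 = 94.4%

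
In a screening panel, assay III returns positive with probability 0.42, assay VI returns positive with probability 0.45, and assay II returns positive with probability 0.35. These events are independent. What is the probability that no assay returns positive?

0.20735

P(none) = (1 − 0.42) × (1 − 0.45) × (1 − 0.35) = 0.58 × 0.55 × 0.65 = 0.20735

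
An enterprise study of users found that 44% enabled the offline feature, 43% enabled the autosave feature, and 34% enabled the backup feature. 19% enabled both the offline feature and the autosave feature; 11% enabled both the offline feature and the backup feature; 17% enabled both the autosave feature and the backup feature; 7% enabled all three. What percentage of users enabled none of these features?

19%

P(at least one) = 44 + 43 + 34 − 19 − 11 − 17 + 7 = 81%
P(none) = 100% − 81% = 19%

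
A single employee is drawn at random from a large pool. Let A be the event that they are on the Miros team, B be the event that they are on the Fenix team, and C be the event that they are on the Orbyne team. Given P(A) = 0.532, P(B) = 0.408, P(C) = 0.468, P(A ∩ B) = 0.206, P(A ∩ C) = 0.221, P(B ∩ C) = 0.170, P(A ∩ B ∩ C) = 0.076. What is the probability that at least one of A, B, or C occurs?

0.887

By inclusion–exclusion:
P(A ∪ B ∪ C) = 0.532 + 0.408 + 0.468 − 0.206 − 0.221 − 0.170 + 0.076 = 0.887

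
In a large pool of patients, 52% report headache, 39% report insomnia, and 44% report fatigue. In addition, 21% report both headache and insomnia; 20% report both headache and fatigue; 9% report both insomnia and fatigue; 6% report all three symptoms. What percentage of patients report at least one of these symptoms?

By inclusion–exclusion:
P(≥1) = 52 + 39 + 44 − 21 − 20 − 9 + 6 = 91%

91%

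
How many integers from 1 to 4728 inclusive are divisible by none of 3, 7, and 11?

Inclusion–exclusion gives
⌊4728/3⌋ + ⌊4728/7⌋ + ⌊4728/11⌋ − ⌊4728/21⌋ − ⌊4728/33⌋ − ⌊4728/77⌋ + ⌊4728/231⌋ = 1576 + 675 + 429 − 225 − 143 − 61 + 20 = 2271
4728 − 2271 = 2457

2457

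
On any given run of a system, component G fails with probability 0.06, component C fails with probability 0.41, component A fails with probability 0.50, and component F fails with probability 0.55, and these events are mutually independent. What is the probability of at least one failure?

0.875215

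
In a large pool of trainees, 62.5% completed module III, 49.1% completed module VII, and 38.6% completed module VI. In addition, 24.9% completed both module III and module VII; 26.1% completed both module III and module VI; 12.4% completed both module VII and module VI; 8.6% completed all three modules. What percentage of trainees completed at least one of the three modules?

95.4%

Apply inclusion-exclusion:
P(union) = 62.5 + 49.1 + 38.6 − 24.9 − 26.1 − 12.4 + 8.6 = 95.4%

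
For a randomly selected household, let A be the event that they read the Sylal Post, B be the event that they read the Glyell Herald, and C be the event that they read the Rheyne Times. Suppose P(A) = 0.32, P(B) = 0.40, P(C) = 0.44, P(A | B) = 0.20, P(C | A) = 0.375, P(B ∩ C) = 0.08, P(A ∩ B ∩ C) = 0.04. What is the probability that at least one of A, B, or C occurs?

0.92

P(A ∩ B) = P(B)·P(A|B) = 0.40 × 0.20 = 0.08
P(A ∩ C) = P(A)·P(C|A) = 0.32 × 0.375 = 0.12
By inclusion–exclusion:
P(A ∪ B ∪ C) = 0.32 + 0.40 + 0.44 − 0.08 − 0.12 − 0.08 + 0.04 = 0.92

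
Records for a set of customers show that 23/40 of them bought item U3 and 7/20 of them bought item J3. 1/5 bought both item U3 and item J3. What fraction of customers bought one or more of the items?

Using inclusion–exclusion:
P(at least one) = 23/40 + 7/20 − 1/5 = 29/40

29/40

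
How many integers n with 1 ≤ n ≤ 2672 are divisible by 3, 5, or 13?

1355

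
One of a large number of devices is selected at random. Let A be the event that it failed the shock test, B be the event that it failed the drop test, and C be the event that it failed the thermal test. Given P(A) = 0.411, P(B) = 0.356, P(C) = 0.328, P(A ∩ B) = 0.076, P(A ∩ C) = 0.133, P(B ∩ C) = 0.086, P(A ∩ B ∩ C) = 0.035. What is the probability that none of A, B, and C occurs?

0.165

P(A ∪ B ∪ C) = 0.411 + 0.356 + 0.328 − 0.076 − 0.133 − 0.086 + 0.035 = 0.835
P(none) = 1 − 0.835 = 0.165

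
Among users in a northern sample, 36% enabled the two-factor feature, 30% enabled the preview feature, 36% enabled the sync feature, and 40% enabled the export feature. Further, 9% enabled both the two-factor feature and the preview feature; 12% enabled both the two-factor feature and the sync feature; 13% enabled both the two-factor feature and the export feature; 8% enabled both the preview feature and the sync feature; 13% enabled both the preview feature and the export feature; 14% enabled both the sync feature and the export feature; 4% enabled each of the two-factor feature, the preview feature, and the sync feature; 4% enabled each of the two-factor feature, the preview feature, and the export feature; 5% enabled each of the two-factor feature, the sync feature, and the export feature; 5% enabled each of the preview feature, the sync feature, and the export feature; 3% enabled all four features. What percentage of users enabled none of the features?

12%

P(at least one) = 36 + 30 + 36 + 40 − 9 − 12 − 13 − 8 − 13 − 14 + 4 + 4 + 5 + 5 − 3 = 88%
P(none) = 100% − 88% = 12%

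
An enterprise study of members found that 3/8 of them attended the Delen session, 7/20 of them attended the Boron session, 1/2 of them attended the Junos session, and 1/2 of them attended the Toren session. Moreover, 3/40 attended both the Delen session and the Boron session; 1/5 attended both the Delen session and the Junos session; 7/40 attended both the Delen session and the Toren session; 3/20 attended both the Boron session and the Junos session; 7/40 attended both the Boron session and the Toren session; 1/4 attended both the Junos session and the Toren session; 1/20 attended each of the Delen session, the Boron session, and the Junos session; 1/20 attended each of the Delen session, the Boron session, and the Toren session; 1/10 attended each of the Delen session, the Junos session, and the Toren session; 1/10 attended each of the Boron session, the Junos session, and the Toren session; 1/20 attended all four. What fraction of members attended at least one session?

19/20

Apply inclusion-exclusion:
P(≥1) = 3/8 + 7/20 + 1/2 + 1/2 − 3/40 − 1/5 − 7/40 − 3/20 − 7/40 − 1/4 + 1/20 + 1/20 + 1/10 + 1/10 − 1/20 = 19/20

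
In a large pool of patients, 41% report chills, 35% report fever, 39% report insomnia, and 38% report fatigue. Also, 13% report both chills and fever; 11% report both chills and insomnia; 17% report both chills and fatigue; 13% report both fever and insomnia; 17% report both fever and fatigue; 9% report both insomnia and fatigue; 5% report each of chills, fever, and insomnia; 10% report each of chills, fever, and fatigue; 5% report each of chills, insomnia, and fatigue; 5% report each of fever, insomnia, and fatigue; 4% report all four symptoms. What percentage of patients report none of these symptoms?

6%

P(union) = 41 + 35 + 39 + 38 − 13 − 11 − 17 − 13 − 17 − 9 + 5 + 10 + 5 + 5 − 4 = 94%
P(none) = 100% − 94% = 6%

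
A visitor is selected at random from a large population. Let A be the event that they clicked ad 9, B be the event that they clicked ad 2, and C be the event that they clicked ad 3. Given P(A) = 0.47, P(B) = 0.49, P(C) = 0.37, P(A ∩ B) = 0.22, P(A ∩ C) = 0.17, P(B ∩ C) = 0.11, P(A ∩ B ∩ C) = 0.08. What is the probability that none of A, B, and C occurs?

By inclusion–exclusion:
P(A ∪ B ∪ C) = 0.47 + 0.49 + 0.37 − 0.22 − 0.17 − 0.11 + 0.08 = 0.91
P(none) = 1 − 0.91 = 0.09

0.09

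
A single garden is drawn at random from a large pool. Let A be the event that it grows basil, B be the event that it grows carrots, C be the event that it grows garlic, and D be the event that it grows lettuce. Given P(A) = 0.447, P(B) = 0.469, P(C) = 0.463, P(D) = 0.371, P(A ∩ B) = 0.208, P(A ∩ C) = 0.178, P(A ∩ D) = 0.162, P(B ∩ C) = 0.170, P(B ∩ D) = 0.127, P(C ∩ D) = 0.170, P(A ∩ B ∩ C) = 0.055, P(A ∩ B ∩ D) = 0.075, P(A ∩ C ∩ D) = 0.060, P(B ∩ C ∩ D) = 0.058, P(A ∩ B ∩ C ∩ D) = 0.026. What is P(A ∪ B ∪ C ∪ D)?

0.957

Apply inclusion-exclusion:
P(A ∪ B ∪ C ∪ D) = 0.447 + 0.469 + 0.463 + 0.371 − 0.208 − 0.178 − 0.162 − 0.170 − 0.127 − 0.170 + 0.055 + 0.075 + 0.060 + 0.058 − 0.026 = 0.957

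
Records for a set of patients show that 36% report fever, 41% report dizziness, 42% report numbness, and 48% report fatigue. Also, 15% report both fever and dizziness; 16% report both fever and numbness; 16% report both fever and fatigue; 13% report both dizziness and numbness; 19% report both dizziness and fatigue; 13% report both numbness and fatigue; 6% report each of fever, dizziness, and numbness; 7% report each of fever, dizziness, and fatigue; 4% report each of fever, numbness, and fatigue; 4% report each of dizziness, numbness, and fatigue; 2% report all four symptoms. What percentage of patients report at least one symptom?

Inclusion–exclusion gives
P(union) = 36 + 41 + 42 + 48 − 15 − 16 − 16 − 13 − 19 − 13 + 6 + 7 + 4 + 4 − 2 = 94%

94%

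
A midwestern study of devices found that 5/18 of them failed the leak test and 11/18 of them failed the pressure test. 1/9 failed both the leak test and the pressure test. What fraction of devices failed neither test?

2/9

P(≥1) = 5/18 + 11/18 − 1/9 = 7/9
P(none) = 1 − 7/9 = 2/9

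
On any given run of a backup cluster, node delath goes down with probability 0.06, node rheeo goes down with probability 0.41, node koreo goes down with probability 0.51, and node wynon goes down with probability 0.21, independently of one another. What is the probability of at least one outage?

Since the events are independent, P(none) is the product of the individual non-occurrence probabilities.
P(none) = (1 − 0.06) × (1 − 0.41) × (1 − 0.51) × (1 − 0.21) = 0.94 × 0.59 × 0.49 × 0.79 = 0.21468566
P(at least one) = 1 − 0.21468566 = 0.78531434

0.78531434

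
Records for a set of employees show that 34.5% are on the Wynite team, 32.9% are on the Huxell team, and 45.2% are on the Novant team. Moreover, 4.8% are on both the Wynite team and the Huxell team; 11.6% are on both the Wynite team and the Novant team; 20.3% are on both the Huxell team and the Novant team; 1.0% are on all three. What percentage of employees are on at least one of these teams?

76.9%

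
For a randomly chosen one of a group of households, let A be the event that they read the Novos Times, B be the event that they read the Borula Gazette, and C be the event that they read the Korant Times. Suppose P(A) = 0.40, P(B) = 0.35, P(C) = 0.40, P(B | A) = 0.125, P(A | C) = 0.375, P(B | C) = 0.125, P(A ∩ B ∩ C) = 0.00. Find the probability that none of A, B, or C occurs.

0.10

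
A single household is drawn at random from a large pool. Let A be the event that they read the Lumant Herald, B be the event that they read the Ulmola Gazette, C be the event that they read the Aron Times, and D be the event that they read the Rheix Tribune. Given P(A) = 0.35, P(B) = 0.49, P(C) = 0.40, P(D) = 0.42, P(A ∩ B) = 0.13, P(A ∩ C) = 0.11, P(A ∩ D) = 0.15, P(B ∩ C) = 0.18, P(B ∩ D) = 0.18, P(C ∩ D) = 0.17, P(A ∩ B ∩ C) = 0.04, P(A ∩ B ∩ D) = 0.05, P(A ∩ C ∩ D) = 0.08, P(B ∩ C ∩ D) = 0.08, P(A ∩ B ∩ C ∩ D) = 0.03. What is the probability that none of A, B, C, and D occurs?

Using inclusion–exclusion:
P(A ∪ B ∪ C ∪ D) = 0.35 + 0.49 + 0.40 + 0.42 − 0.13 − 0.11 − 0.15 − 0.18 − 0.18 − 0.17 + 0.04 + 0.05 + 0.08 + 0.08 − 0.03 = 0.96
P(none) = 1 − 0.96 = 0.04

0.04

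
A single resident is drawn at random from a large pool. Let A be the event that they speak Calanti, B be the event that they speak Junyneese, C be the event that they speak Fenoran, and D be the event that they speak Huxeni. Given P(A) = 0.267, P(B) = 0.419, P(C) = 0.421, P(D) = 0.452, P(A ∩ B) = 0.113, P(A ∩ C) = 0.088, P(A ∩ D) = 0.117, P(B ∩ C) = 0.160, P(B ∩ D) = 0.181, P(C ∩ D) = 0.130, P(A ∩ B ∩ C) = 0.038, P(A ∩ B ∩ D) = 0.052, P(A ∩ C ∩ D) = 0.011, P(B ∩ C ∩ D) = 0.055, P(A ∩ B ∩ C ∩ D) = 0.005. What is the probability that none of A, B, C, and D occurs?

Using inclusion–exclusion:
P(A ∪ B ∪ C ∪ D) = 0.267 + 0.419 + 0.421 + 0.452 − 0.113 − 0.088 − 0.117 − 0.160 − 0.181 − 0.130 + 0.038 + 0.052 + 0.011 + 0.055 − 0.005 = 0.921
P(none) = 1 − 0.921 = 0.079

0.079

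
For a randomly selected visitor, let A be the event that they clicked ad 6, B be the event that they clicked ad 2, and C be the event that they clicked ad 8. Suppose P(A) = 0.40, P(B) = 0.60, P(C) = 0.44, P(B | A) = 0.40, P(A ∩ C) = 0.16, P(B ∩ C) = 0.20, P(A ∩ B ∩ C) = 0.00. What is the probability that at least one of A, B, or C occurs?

P(A ∩ B) = P(A)·P(B|A) = 0.40 × 0.40 = 0.16
P(A ∪ B ∪ C) = 0.40 + 0.60 + 0.44 − 0.16 − 0.16 − 0.20 + 0.00 = 0.92

0.92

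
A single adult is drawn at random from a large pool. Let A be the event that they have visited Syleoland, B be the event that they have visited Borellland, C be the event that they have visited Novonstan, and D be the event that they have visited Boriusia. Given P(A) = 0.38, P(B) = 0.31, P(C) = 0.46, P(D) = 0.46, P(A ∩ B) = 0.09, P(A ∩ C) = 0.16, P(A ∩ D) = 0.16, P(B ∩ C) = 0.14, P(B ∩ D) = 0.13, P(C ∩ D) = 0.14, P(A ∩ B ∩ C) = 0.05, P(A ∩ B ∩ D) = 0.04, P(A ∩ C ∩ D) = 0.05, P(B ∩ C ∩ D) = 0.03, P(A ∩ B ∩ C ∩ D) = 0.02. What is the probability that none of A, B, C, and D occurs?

0.06

P(A ∪ B ∪ C ∪ D) = 0.38 + 0.31 + 0.46 + 0.46 − 0.09 − 0.16 − 0.16 − 0.14 − 0.13 − 0.14 + 0.05 + 0.04 + 0.05 + 0.03 − 0.02 = 0.94
P(none) = 1 − 0.94 = 0.06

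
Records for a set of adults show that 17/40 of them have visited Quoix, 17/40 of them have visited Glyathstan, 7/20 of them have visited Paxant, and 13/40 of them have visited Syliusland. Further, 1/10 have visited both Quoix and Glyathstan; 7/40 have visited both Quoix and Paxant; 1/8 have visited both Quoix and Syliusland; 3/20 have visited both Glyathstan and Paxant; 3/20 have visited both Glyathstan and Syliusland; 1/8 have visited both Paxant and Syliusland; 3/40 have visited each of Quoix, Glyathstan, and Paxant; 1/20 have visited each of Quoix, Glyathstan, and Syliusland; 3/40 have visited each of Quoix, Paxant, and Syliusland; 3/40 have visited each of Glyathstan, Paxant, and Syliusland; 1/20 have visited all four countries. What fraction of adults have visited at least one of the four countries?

P(at least one) = 17/40 + 17/40 + 7/20 + 13/40 − 1/10 − 7/40 − 1/8 − 3/20 − 3/20 − 1/8 + 3/40 + 1/20 + 3/40 + 3/40 − 1/20 = 37/40

37/40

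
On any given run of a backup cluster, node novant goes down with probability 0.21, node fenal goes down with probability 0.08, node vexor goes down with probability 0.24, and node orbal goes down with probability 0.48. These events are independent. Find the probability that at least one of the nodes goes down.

0.71276864

Since the events are independent, P(none) is the product of the individual non-occurrence probabilities.
P(none) = (1 − 0.21) × (1 − 0.08) × (1 − 0.24) × (1 − 0.48) = 0.79 × 0.92 × 0.76 × 0.52 = 0.28723136
P(at least one) = 1 − 0.28723136 = 0.71276864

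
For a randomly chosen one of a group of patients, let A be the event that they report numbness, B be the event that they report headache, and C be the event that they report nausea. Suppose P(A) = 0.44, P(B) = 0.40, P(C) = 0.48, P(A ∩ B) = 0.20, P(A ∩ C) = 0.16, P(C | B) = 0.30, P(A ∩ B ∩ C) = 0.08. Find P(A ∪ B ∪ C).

0.92

P(B ∩ C) = P(B)·P(C|B) = 0.40 × 0.30 = 0.12
By inclusion–exclusion:
P(A ∪ B ∪ C) = 0.44 + 0.40 + 0.48 − 0.20 − 0.16 − 0.12 + 0.08 = 0.92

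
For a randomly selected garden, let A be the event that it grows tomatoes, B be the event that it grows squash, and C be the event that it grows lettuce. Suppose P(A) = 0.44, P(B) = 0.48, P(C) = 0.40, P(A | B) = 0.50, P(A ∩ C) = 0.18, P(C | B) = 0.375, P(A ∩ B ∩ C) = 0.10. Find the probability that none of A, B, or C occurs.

0.18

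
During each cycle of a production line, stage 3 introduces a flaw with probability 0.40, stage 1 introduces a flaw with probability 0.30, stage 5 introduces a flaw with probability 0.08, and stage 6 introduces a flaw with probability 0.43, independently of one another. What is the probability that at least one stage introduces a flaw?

0.779752

P(none) = (1 − 0.40) × (1 − 0.30) × (1 − 0.08) × (1 − 0.43) = 0.60 × 0.70 × 0.92 × 0.57 = 0.220248
P(at least one) = 1 − 0.220248 = 0.779752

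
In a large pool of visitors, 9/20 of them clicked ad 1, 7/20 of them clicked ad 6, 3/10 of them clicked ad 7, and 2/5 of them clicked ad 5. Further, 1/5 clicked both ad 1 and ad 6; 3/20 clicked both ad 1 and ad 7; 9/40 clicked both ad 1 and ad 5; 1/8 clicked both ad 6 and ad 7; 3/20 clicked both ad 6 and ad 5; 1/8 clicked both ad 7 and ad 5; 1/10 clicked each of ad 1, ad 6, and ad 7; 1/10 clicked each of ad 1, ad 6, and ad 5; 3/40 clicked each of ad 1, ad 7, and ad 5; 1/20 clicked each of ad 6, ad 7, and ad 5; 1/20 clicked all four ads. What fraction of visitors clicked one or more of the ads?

4/5

Inclusion–exclusion gives
P(≥1) = 9/20 + 7/20 + 3/10 + 2/5 − 1/5 − 3/20 − 9/40 − 1/8 − 3/20 − 1/8 + 1/10 + 1/10 + 3/40 + 1/20 − 1/20 = 4/5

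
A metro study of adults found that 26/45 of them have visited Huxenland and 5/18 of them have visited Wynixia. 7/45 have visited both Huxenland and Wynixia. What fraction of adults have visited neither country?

3/10

Using inclusion–exclusion:
P(at least one) = 26/45 + 5/18 − 7/45 = 7/10
P(none) = 1 − 7/10 = 3/10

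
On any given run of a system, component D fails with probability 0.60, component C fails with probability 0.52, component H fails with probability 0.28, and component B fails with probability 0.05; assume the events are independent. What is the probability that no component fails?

0.131328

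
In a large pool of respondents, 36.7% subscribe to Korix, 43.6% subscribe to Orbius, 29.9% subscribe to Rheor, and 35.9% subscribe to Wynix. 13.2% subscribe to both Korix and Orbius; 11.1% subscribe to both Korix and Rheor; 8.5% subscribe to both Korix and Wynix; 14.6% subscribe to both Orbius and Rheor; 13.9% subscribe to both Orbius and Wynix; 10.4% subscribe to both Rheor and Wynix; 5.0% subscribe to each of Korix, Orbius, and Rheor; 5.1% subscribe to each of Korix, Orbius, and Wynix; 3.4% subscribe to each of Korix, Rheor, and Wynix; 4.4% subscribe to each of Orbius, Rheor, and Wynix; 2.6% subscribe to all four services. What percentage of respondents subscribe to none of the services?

10.3%

By inclusion-exclusion,
P(≥1) = 36.7 + 43.6 + 29.9 + 35.9 − 13.2 − 11.1 − 8.5 − 14.6 − 13.9 − 10.4 + 5.0 + 5.1 + 3.4 + 4.4 − 2.6 = 89.7%
P(none) = 100% − 89.7% = 10.3%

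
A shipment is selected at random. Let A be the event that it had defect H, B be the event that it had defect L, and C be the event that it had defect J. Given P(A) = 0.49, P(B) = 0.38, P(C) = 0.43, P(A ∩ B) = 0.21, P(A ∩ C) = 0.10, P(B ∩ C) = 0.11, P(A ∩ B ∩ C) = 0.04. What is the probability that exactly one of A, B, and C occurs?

0.58

P(exactly one) = 0.49 + 0.38 + 0.43 − 2·0.21 − 2·0.10 − 2·0.11 + 3·0.04 = 0.58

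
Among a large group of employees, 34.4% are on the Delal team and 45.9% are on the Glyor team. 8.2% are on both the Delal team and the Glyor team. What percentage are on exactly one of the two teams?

63.9%

By inclusion–exclusion (exactly-one form):
P(exactly one) = 34.4 + 45.9 − 2·8.2 = 63.9%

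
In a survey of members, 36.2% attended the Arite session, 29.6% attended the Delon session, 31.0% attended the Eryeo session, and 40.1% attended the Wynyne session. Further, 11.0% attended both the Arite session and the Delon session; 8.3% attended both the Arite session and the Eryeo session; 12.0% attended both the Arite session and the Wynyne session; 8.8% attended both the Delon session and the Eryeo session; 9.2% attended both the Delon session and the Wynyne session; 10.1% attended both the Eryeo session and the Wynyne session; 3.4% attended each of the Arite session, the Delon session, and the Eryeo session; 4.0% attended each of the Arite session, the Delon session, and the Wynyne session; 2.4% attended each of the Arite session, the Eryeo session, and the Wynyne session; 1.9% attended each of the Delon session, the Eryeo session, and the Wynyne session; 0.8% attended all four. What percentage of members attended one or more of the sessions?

Using inclusion–exclusion:
P(at least one) = 36.2 + 29.6 + 31.0 + 40.1 − 11.0 − 8.3 − 12.0 − 8.8 − 9.2 − 10.1 + 3.4 + 4.0 + 2.4 + 1.9 − 0.8 = 88.4%

88.4%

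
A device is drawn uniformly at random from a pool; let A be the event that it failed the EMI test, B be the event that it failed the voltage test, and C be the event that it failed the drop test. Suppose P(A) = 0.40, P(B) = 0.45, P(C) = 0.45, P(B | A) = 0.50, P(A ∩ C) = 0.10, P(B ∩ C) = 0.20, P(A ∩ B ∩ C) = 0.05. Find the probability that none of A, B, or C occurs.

0.15

P(A ∩ B) = P(A)·P(B|A) = 0.40 × 0.50 = 0.20
P(A ∪ B ∪ C) = 0.40 + 0.45 + 0.45 − 0.20 − 0.10 − 0.20 + 0.05 = 0.85
P(none) = 1 − 0.85 = 0.15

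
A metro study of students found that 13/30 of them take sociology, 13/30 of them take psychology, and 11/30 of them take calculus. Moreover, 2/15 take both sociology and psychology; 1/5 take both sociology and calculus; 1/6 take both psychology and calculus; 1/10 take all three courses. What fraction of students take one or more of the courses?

5/6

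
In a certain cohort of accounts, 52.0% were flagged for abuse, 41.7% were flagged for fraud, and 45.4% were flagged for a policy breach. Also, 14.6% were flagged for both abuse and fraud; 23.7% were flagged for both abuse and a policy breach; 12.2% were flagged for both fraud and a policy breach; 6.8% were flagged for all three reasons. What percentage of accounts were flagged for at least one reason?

95.4%

P(union) = 52.0 + 41.7 + 45.4 − 14.6 − 23.7 − 12.2 + 6.8 = 95.4%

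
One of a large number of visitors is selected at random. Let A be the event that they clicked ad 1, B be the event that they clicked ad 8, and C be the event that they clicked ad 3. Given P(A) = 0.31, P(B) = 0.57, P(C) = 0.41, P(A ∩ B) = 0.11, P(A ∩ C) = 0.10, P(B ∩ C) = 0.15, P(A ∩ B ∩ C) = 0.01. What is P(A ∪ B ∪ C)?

0.94

P(A ∪ B ∪ C) = 0.31 + 0.57 + 0.41 − 0.11 − 0.10 − 0.15 + 0.01 = 0.94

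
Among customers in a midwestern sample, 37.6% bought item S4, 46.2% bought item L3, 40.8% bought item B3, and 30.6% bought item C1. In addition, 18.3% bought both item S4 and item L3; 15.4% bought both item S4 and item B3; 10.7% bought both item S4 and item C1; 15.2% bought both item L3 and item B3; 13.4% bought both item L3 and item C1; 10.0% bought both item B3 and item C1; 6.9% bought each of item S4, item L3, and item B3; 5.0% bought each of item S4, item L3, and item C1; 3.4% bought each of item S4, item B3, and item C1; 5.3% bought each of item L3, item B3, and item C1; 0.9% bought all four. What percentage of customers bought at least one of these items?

By inclusion–exclusion:
P(union) = 37.6 + 46.2 + 40.8 + 30.6 − 18.3 − 15.4 − 10.7 − 15.2 − 13.4 − 10.0 + 6.9 + 5.0 + 3.4 + 5.3 − 0.9 = 91.9%

91.9%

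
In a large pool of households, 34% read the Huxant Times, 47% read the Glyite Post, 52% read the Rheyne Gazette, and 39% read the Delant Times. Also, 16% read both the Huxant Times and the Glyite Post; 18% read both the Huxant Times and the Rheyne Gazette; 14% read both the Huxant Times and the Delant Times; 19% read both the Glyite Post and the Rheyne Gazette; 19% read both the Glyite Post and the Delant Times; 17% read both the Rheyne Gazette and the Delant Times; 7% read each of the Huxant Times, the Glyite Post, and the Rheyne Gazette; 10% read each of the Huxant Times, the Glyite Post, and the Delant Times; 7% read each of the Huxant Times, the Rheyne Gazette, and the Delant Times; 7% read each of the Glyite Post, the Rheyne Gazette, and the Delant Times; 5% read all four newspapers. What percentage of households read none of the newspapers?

Inclusion–exclusion gives
P(≥1) = 34 + 47 + 52 + 39 − 16 − 18 − 14 − 19 − 19 − 17 + 7 + 10 + 7 + 7 − 5 = 95%
P(none) = 100% − 95% = 5%

5%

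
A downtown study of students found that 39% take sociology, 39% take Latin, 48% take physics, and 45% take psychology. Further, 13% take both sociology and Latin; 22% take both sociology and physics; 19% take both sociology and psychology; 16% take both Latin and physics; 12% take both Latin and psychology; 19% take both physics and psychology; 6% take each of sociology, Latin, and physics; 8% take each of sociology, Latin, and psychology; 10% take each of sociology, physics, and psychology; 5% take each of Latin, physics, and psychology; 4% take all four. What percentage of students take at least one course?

95%

Using inclusion–exclusion:
P(union) = 39 + 39 + 48 + 45 − 13 − 22 − 19 − 16 − 12 − 19 + 6 + 8 + 10 + 5 − 4 = 95%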